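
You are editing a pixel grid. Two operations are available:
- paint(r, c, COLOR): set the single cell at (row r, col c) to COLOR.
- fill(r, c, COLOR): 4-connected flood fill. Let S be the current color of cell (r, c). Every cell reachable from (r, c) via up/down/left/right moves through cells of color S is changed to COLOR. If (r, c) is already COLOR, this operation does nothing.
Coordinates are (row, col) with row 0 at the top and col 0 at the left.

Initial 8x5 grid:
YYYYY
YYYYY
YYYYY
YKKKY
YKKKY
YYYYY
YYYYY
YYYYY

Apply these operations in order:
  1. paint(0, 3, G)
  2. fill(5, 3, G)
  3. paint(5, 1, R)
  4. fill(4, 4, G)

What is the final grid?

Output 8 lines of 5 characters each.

Answer: GGGGG
GGGGG
GGGGG
GKKKG
GKKKG
GRGGG
GGGGG
GGGGG

Derivation:
After op 1 paint(0,3,G):
YYYGY
YYYYY
YYYYY
YKKKY
YKKKY
YYYYY
YYYYY
YYYYY
After op 2 fill(5,3,G) [33 cells changed]:
GGGGG
GGGGG
GGGGG
GKKKG
GKKKG
GGGGG
GGGGG
GGGGG
After op 3 paint(5,1,R):
GGGGG
GGGGG
GGGGG
GKKKG
GKKKG
GRGGG
GGGGG
GGGGG
After op 4 fill(4,4,G) [0 cells changed]:
GGGGG
GGGGG
GGGGG
GKKKG
GKKKG
GRGGG
GGGGG
GGGGG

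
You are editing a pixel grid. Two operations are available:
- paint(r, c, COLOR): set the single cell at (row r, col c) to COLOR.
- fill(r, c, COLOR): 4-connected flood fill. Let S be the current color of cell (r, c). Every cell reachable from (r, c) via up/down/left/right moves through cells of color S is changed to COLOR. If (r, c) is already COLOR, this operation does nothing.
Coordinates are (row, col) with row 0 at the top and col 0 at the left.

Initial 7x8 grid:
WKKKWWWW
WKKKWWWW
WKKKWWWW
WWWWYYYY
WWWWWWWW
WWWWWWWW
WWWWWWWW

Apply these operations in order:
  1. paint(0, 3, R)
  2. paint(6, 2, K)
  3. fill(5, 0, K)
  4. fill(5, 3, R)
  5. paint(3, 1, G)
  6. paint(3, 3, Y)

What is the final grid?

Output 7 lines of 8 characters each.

Answer: RRRRWWWW
RRRRWWWW
RRRRWWWW
RGRYYYYY
RRRRRRRR
RRRRRRRR
RRRRRRRR

Derivation:
After op 1 paint(0,3,R):
WKKRWWWW
WKKKWWWW
WKKKWWWW
WWWWYYYY
WWWWWWWW
WWWWWWWW
WWWWWWWW
After op 2 paint(6,2,K):
WKKRWWWW
WKKKWWWW
WKKKWWWW
WWWWYYYY
WWWWWWWW
WWWWWWWW
WWKWWWWW
After op 3 fill(5,0,K) [30 cells changed]:
KKKRWWWW
KKKKWWWW
KKKKWWWW
KKKKYYYY
KKKKKKKK
KKKKKKKK
KKKKKKKK
After op 4 fill(5,3,R) [39 cells changed]:
RRRRWWWW
RRRRWWWW
RRRRWWWW
RRRRYYYY
RRRRRRRR
RRRRRRRR
RRRRRRRR
After op 5 paint(3,1,G):
RRRRWWWW
RRRRWWWW
RRRRWWWW
RGRRYYYY
RRRRRRRR
RRRRRRRR
RRRRRRRR
After op 6 paint(3,3,Y):
RRRRWWWW
RRRRWWWW
RRRRWWWW
RGRYYYYY
RRRRRRRR
RRRRRRRR
RRRRRRRR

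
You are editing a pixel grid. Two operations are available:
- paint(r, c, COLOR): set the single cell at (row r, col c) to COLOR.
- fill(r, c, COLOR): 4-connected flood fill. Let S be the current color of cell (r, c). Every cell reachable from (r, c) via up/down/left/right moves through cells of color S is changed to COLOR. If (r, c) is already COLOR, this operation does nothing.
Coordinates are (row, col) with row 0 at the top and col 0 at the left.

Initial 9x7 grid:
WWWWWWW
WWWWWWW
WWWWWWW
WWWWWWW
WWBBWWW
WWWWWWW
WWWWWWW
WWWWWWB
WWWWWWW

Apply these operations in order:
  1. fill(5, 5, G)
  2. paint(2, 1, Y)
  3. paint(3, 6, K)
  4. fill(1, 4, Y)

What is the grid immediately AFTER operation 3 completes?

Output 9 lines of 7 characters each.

Answer: GGGGGGG
GGGGGGG
GYGGGGG
GGGGGGK
GGBBGGG
GGGGGGG
GGGGGGG
GGGGGGB
GGGGGGG

Derivation:
After op 1 fill(5,5,G) [60 cells changed]:
GGGGGGG
GGGGGGG
GGGGGGG
GGGGGGG
GGBBGGG
GGGGGGG
GGGGGGG
GGGGGGB
GGGGGGG
After op 2 paint(2,1,Y):
GGGGGGG
GGGGGGG
GYGGGGG
GGGGGGG
GGBBGGG
GGGGGGG
GGGGGGG
GGGGGGB
GGGGGGG
After op 3 paint(3,6,K):
GGGGGGG
GGGGGGG
GYGGGGG
GGGGGGK
GGBBGGG
GGGGGGG
GGGGGGG
GGGGGGB
GGGGGGG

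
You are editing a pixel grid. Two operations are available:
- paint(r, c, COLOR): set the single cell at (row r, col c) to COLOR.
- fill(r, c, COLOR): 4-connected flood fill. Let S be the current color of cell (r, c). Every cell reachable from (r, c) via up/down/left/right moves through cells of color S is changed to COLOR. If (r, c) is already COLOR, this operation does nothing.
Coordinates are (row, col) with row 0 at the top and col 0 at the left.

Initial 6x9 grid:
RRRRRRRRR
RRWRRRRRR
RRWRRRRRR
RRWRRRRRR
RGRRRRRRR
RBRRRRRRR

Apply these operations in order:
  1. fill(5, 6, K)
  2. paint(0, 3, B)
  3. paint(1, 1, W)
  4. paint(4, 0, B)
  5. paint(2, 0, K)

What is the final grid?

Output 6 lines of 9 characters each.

Answer: KKKBKKKKK
KWWKKKKKK
KKWKKKKKK
KKWKKKKKK
BGKKKKKKK
KBKKKKKKK

Derivation:
After op 1 fill(5,6,K) [49 cells changed]:
KKKKKKKKK
KKWKKKKKK
KKWKKKKKK
KKWKKKKKK
KGKKKKKKK
KBKKKKKKK
After op 2 paint(0,3,B):
KKKBKKKKK
KKWKKKKKK
KKWKKKKKK
KKWKKKKKK
KGKKKKKKK
KBKKKKKKK
After op 3 paint(1,1,W):
KKKBKKKKK
KWWKKKKKK
KKWKKKKKK
KKWKKKKKK
KGKKKKKKK
KBKKKKKKK
After op 4 paint(4,0,B):
KKKBKKKKK
KWWKKKKKK
KKWKKKKKK
KKWKKKKKK
BGKKKKKKK
KBKKKKKKK
After op 5 paint(2,0,K):
KKKBKKKKK
KWWKKKKKK
KKWKKKKKK
KKWKKKKKK
BGKKKKKKK
KBKKKKKKK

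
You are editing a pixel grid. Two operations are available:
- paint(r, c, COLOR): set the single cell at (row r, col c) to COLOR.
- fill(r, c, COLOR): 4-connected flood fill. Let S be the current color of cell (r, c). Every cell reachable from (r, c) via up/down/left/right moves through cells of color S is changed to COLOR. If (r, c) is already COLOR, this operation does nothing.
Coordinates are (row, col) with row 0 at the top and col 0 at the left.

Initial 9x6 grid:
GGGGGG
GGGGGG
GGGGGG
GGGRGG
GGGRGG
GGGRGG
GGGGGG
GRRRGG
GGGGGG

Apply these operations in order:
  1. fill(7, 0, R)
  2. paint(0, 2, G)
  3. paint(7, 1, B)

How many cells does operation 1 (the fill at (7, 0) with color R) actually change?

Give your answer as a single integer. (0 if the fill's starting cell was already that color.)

Answer: 48

Derivation:
After op 1 fill(7,0,R) [48 cells changed]:
RRRRRR
RRRRRR
RRRRRR
RRRRRR
RRRRRR
RRRRRR
RRRRRR
RRRRRR
RRRRRR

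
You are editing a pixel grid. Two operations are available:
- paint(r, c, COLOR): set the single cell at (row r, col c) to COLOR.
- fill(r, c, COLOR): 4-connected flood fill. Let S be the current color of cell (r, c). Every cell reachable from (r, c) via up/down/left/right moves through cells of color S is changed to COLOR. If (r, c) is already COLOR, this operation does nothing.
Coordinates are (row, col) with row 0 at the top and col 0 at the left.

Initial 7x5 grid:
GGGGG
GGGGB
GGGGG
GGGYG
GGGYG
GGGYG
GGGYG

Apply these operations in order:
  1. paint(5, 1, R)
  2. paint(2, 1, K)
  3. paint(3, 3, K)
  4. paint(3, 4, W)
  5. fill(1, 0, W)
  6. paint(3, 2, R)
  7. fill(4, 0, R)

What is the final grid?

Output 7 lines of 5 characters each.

Answer: RRRRR
RRRRB
RKRRR
RRRKR
RRRYG
RRRYG
RRRYG

Derivation:
After op 1 paint(5,1,R):
GGGGG
GGGGB
GGGGG
GGGYG
GGGYG
GRGYG
GGGYG
After op 2 paint(2,1,K):
GGGGG
GGGGB
GKGGG
GGGYG
GGGYG
GRGYG
GGGYG
After op 3 paint(3,3,K):
GGGGG
GGGGB
GKGGG
GGGKG
GGGYG
GRGYG
GGGYG
After op 4 paint(3,4,W):
GGGGG
GGGGB
GKGGG
GGGKW
GGGYG
GRGYG
GGGYG
After op 5 fill(1,0,W) [24 cells changed]:
WWWWW
WWWWB
WKWWW
WWWKW
WWWYG
WRWYG
WWWYG
After op 6 paint(3,2,R):
WWWWW
WWWWB
WKWWW
WWRKW
WWWYG
WRWYG
WWWYG
After op 7 fill(4,0,R) [24 cells changed]:
RRRRR
RRRRB
RKRRR
RRRKR
RRRYG
RRRYG
RRRYG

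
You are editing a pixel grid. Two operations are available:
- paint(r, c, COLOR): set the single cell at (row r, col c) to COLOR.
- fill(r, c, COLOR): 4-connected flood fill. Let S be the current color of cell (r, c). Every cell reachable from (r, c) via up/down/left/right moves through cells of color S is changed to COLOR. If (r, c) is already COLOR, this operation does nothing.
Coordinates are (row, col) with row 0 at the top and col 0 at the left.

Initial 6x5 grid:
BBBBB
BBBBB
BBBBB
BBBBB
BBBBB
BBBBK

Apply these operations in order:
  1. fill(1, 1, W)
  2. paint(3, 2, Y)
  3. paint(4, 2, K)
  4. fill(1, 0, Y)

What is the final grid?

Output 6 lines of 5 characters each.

After op 1 fill(1,1,W) [29 cells changed]:
WWWWW
WWWWW
WWWWW
WWWWW
WWWWW
WWWWK
After op 2 paint(3,2,Y):
WWWWW
WWWWW
WWWWW
WWYWW
WWWWW
WWWWK
After op 3 paint(4,2,K):
WWWWW
WWWWW
WWWWW
WWYWW
WWKWW
WWWWK
After op 4 fill(1,0,Y) [27 cells changed]:
YYYYY
YYYYY
YYYYY
YYYYY
YYKYY
YYYYK

Answer: YYYYY
YYYYY
YYYYY
YYYYY
YYKYY
YYYYK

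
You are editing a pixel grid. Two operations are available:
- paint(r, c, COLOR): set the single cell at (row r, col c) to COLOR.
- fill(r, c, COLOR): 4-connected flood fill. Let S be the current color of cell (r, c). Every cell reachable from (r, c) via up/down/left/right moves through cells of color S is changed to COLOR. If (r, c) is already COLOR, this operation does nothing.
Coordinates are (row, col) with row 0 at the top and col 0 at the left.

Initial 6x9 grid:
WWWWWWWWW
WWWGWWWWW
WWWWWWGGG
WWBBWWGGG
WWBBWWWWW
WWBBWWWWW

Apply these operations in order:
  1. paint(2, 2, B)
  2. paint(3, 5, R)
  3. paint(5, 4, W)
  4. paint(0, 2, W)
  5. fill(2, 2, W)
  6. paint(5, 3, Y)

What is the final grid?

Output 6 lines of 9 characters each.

Answer: WWWWWWWWW
WWWGWWWWW
WWWWWWGGG
WWWWWRGGG
WWWWWWWWW
WWWYWWWWW

Derivation:
After op 1 paint(2,2,B):
WWWWWWWWW
WWWGWWWWW
WWBWWWGGG
WWBBWWGGG
WWBBWWWWW
WWBBWWWWW
After op 2 paint(3,5,R):
WWWWWWWWW
WWWGWWWWW
WWBWWWGGG
WWBBWRGGG
WWBBWWWWW
WWBBWWWWW
After op 3 paint(5,4,W):
WWWWWWWWW
WWWGWWWWW
WWBWWWGGG
WWBBWRGGG
WWBBWWWWW
WWBBWWWWW
After op 4 paint(0,2,W):
WWWWWWWWW
WWWGWWWWW
WWBWWWGGG
WWBBWRGGG
WWBBWWWWW
WWBBWWWWW
After op 5 fill(2,2,W) [7 cells changed]:
WWWWWWWWW
WWWGWWWWW
WWWWWWGGG
WWWWWRGGG
WWWWWWWWW
WWWWWWWWW
After op 6 paint(5,3,Y):
WWWWWWWWW
WWWGWWWWW
WWWWWWGGG
WWWWWRGGG
WWWWWWWWW
WWWYWWWWW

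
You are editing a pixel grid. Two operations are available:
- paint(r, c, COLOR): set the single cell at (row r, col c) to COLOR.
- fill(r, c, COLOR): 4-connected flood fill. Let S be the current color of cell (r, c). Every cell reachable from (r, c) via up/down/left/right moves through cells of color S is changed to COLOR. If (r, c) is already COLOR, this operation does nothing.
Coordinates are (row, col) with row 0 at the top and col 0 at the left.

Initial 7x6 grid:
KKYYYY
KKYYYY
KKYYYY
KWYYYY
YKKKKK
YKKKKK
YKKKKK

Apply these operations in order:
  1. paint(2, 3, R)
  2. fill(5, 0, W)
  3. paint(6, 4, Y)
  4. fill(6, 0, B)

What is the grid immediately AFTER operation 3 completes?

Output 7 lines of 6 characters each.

After op 1 paint(2,3,R):
KKYYYY
KKYYYY
KKYRYY
KWYYYY
YKKKKK
YKKKKK
YKKKKK
After op 2 fill(5,0,W) [3 cells changed]:
KKYYYY
KKYYYY
KKYRYY
KWYYYY
WKKKKK
WKKKKK
WKKKKK
After op 3 paint(6,4,Y):
KKYYYY
KKYYYY
KKYRYY
KWYYYY
WKKKKK
WKKKKK
WKKKYK

Answer: KKYYYY
KKYYYY
KKYRYY
KWYYYY
WKKKKK
WKKKKK
WKKKYK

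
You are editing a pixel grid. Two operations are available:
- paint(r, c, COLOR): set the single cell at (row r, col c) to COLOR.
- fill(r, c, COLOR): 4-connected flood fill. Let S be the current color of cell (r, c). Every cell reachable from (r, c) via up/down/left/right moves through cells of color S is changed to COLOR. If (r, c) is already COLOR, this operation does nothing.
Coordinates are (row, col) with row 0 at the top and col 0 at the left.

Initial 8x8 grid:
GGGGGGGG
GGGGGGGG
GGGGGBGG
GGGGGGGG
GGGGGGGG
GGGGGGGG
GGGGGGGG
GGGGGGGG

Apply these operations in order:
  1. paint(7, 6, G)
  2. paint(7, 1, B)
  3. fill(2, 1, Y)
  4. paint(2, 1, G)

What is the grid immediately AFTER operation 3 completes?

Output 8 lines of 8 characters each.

After op 1 paint(7,6,G):
GGGGGGGG
GGGGGGGG
GGGGGBGG
GGGGGGGG
GGGGGGGG
GGGGGGGG
GGGGGGGG
GGGGGGGG
After op 2 paint(7,1,B):
GGGGGGGG
GGGGGGGG
GGGGGBGG
GGGGGGGG
GGGGGGGG
GGGGGGGG
GGGGGGGG
GBGGGGGG
After op 3 fill(2,1,Y) [62 cells changed]:
YYYYYYYY
YYYYYYYY
YYYYYBYY
YYYYYYYY
YYYYYYYY
YYYYYYYY
YYYYYYYY
YBYYYYYY

Answer: YYYYYYYY
YYYYYYYY
YYYYYBYY
YYYYYYYY
YYYYYYYY
YYYYYYYY
YYYYYYYY
YBYYYYYY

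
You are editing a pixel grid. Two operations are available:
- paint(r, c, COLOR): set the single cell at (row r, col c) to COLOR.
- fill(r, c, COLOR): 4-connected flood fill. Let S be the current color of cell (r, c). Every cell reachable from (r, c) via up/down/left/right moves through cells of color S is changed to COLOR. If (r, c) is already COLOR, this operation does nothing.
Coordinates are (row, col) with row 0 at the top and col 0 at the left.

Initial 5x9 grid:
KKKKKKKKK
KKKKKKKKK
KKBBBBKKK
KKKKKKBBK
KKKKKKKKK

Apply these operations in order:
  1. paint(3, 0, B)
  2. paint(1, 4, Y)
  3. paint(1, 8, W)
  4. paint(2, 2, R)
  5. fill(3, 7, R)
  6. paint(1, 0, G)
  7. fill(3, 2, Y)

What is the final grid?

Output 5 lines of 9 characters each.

Answer: YYYYYYYYY
GYYYYYYYW
YYRBBBYYY
BYYYYYRRY
YYYYYYYYY

Derivation:
After op 1 paint(3,0,B):
KKKKKKKKK
KKKKKKKKK
KKBBBBKKK
BKKKKKBBK
KKKKKKKKK
After op 2 paint(1,4,Y):
KKKKKKKKK
KKKKYKKKK
KKBBBBKKK
BKKKKKBBK
KKKKKKKKK
After op 3 paint(1,8,W):
KKKKKKKKK
KKKKYKKKW
KKBBBBKKK
BKKKKKBBK
KKKKKKKKK
After op 4 paint(2,2,R):
KKKKKKKKK
KKKKYKKKW
KKRBBBKKK
BKKKKKBBK
KKKKKKKKK
After op 5 fill(3,7,R) [2 cells changed]:
KKKKKKKKK
KKKKYKKKW
KKRBBBKKK
BKKKKKRRK
KKKKKKKKK
After op 6 paint(1,0,G):
KKKKKKKKK
GKKKYKKKW
KKRBBBKKK
BKKKKKRRK
KKKKKKKKK
After op 7 fill(3,2,Y) [35 cells changed]:
YYYYYYYYY
GYYYYYYYW
YYRBBBYYY
BYYYYYRRY
YYYYYYYYY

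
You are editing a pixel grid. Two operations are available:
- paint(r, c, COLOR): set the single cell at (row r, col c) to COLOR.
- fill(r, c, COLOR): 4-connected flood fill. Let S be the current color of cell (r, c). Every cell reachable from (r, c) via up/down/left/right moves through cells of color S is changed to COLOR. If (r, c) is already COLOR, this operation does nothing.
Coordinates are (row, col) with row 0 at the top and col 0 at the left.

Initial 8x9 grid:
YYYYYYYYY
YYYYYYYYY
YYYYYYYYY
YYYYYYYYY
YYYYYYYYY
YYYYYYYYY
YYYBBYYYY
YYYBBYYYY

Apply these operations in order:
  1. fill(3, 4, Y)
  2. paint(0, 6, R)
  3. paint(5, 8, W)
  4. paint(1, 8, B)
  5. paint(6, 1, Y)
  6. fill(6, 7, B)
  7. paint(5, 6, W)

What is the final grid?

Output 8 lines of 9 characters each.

After op 1 fill(3,4,Y) [0 cells changed]:
YYYYYYYYY
YYYYYYYYY
YYYYYYYYY
YYYYYYYYY
YYYYYYYYY
YYYYYYYYY
YYYBBYYYY
YYYBBYYYY
After op 2 paint(0,6,R):
YYYYYYRYY
YYYYYYYYY
YYYYYYYYY
YYYYYYYYY
YYYYYYYYY
YYYYYYYYY
YYYBBYYYY
YYYBBYYYY
After op 3 paint(5,8,W):
YYYYYYRYY
YYYYYYYYY
YYYYYYYYY
YYYYYYYYY
YYYYYYYYY
YYYYYYYYW
YYYBBYYYY
YYYBBYYYY
After op 4 paint(1,8,B):
YYYYYYRYY
YYYYYYYYB
YYYYYYYYY
YYYYYYYYY
YYYYYYYYY
YYYYYYYYW
YYYBBYYYY
YYYBBYYYY
After op 5 paint(6,1,Y):
YYYYYYRYY
YYYYYYYYB
YYYYYYYYY
YYYYYYYYY
YYYYYYYYY
YYYYYYYYW
YYYBBYYYY
YYYBBYYYY
After op 6 fill(6,7,B) [65 cells changed]:
BBBBBBRBB
BBBBBBBBB
BBBBBBBBB
BBBBBBBBB
BBBBBBBBB
BBBBBBBBW
BBBBBBBBB
BBBBBBBBB
After op 7 paint(5,6,W):
BBBBBBRBB
BBBBBBBBB
BBBBBBBBB
BBBBBBBBB
BBBBBBBBB
BBBBBBWBW
BBBBBBBBB
BBBBBBBBB

Answer: BBBBBBRBB
BBBBBBBBB
BBBBBBBBB
BBBBBBBBB
BBBBBBBBB
BBBBBBWBW
BBBBBBBBB
BBBBBBBBB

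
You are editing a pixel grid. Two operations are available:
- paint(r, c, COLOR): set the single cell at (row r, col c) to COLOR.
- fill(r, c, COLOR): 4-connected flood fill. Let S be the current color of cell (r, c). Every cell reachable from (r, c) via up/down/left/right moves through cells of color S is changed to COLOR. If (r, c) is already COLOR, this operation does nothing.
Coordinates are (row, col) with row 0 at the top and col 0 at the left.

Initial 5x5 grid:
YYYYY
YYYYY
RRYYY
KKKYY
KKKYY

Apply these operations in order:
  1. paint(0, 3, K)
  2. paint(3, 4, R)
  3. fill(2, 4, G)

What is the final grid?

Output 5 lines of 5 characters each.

Answer: GGGKG
GGGGG
RRGGG
KKKGR
KKKGG

Derivation:
After op 1 paint(0,3,K):
YYYKY
YYYYY
RRYYY
KKKYY
KKKYY
After op 2 paint(3,4,R):
YYYKY
YYYYY
RRYYY
KKKYR
KKKYY
After op 3 fill(2,4,G) [15 cells changed]:
GGGKG
GGGGG
RRGGG
KKKGR
KKKGG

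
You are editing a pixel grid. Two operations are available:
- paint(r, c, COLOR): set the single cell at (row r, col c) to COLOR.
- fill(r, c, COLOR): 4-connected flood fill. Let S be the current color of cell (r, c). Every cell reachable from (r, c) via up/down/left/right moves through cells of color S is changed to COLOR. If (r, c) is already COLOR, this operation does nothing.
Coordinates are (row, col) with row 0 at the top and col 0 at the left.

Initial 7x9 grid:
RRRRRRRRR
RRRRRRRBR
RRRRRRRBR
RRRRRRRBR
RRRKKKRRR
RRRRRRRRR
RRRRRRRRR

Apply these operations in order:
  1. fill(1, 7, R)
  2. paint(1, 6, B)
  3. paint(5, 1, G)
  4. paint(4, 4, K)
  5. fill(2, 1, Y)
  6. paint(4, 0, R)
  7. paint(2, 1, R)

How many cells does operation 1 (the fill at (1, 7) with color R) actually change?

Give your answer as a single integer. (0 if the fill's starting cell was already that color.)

Answer: 3

Derivation:
After op 1 fill(1,7,R) [3 cells changed]:
RRRRRRRRR
RRRRRRRRR
RRRRRRRRR
RRRRRRRRR
RRRKKKRRR
RRRRRRRRR
RRRRRRRRR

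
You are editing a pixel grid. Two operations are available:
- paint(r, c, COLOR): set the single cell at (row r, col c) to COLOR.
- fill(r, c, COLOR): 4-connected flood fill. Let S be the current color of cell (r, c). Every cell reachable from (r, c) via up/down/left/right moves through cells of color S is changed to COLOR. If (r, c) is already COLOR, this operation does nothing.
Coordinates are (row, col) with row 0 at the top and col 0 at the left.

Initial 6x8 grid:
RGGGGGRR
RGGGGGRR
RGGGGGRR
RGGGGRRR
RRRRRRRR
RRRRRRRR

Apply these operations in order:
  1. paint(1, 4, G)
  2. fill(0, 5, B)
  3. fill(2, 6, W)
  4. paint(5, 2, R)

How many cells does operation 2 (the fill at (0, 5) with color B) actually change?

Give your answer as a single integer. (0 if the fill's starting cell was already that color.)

Answer: 19

Derivation:
After op 1 paint(1,4,G):
RGGGGGRR
RGGGGGRR
RGGGGGRR
RGGGGRRR
RRRRRRRR
RRRRRRRR
After op 2 fill(0,5,B) [19 cells changed]:
RBBBBBRR
RBBBBBRR
RBBBBBRR
RBBBBRRR
RRRRRRRR
RRRRRRRR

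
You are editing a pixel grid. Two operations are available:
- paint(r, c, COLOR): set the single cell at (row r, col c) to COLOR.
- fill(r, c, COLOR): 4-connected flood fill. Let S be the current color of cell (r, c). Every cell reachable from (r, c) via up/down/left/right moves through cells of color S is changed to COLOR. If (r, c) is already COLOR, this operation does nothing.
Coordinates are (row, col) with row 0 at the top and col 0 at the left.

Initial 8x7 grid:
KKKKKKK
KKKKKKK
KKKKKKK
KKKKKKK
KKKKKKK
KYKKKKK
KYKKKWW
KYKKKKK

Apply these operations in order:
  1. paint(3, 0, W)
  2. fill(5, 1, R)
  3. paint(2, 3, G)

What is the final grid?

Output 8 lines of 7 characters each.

Answer: KKKKKKK
KKKKKKK
KKKGKKK
WKKKKKK
KKKKKKK
KRKKKKK
KRKKKWW
KRKKKKK

Derivation:
After op 1 paint(3,0,W):
KKKKKKK
KKKKKKK
KKKKKKK
WKKKKKK
KKKKKKK
KYKKKKK
KYKKKWW
KYKKKKK
After op 2 fill(5,1,R) [3 cells changed]:
KKKKKKK
KKKKKKK
KKKKKKK
WKKKKKK
KKKKKKK
KRKKKKK
KRKKKWW
KRKKKKK
After op 3 paint(2,3,G):
KKKKKKK
KKKKKKK
KKKGKKK
WKKKKKK
KKKKKKK
KRKKKKK
KRKKKWW
KRKKKKK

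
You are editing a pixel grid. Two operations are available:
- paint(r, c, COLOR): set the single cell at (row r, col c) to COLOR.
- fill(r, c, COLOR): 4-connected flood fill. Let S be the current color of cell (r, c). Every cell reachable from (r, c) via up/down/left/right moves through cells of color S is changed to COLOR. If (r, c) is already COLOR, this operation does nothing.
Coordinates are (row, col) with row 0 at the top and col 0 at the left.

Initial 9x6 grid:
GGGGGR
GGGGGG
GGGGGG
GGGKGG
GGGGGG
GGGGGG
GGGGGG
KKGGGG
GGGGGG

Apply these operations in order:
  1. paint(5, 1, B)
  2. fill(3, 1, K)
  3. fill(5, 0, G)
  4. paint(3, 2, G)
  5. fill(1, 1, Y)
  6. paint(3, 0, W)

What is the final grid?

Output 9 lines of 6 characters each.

After op 1 paint(5,1,B):
GGGGGR
GGGGGG
GGGGGG
GGGKGG
GGGGGG
GBGGGG
GGGGGG
KKGGGG
GGGGGG
After op 2 fill(3,1,K) [49 cells changed]:
KKKKKR
KKKKKK
KKKKKK
KKKKKK
KKKKKK
KBKKKK
KKKKKK
KKKKKK
KKKKKK
After op 3 fill(5,0,G) [52 cells changed]:
GGGGGR
GGGGGG
GGGGGG
GGGGGG
GGGGGG
GBGGGG
GGGGGG
GGGGGG
GGGGGG
After op 4 paint(3,2,G):
GGGGGR
GGGGGG
GGGGGG
GGGGGG
GGGGGG
GBGGGG
GGGGGG
GGGGGG
GGGGGG
After op 5 fill(1,1,Y) [52 cells changed]:
YYYYYR
YYYYYY
YYYYYY
YYYYYY
YYYYYY
YBYYYY
YYYYYY
YYYYYY
YYYYYY
After op 6 paint(3,0,W):
YYYYYR
YYYYYY
YYYYYY
WYYYYY
YYYYYY
YBYYYY
YYYYYY
YYYYYY
YYYYYY

Answer: YYYYYR
YYYYYY
YYYYYY
WYYYYY
YYYYYY
YBYYYY
YYYYYY
YYYYYY
YYYYYY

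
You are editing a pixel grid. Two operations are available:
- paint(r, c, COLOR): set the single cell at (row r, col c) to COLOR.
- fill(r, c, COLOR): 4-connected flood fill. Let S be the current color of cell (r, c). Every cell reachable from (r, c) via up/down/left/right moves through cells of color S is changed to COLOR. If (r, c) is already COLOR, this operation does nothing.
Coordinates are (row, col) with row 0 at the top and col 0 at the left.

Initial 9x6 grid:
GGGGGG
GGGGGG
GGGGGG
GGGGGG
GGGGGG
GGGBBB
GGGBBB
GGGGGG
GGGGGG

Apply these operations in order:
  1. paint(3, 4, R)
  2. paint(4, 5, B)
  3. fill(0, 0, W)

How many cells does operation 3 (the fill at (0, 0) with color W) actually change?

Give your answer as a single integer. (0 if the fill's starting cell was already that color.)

After op 1 paint(3,4,R):
GGGGGG
GGGGGG
GGGGGG
GGGGRG
GGGGGG
GGGBBB
GGGBBB
GGGGGG
GGGGGG
After op 2 paint(4,5,B):
GGGGGG
GGGGGG
GGGGGG
GGGGRG
GGGGGB
GGGBBB
GGGBBB
GGGGGG
GGGGGG
After op 3 fill(0,0,W) [46 cells changed]:
WWWWWW
WWWWWW
WWWWWW
WWWWRW
WWWWWB
WWWBBB
WWWBBB
WWWWWW
WWWWWW

Answer: 46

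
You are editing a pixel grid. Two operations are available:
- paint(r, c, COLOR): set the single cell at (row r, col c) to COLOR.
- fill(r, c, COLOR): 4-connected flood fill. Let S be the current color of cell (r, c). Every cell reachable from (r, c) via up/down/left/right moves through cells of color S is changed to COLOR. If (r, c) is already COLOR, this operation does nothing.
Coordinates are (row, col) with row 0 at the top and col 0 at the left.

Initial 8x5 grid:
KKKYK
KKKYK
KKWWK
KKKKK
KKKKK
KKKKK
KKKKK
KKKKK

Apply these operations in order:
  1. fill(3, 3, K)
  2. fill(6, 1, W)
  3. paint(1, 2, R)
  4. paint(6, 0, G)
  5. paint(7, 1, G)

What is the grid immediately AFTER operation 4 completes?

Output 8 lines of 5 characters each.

Answer: WWWYW
WWRYW
WWWWW
WWWWW
WWWWW
WWWWW
GWWWW
WWWWW

Derivation:
After op 1 fill(3,3,K) [0 cells changed]:
KKKYK
KKKYK
KKWWK
KKKKK
KKKKK
KKKKK
KKKKK
KKKKK
After op 2 fill(6,1,W) [36 cells changed]:
WWWYW
WWWYW
WWWWW
WWWWW
WWWWW
WWWWW
WWWWW
WWWWW
After op 3 paint(1,2,R):
WWWYW
WWRYW
WWWWW
WWWWW
WWWWW
WWWWW
WWWWW
WWWWW
After op 4 paint(6,0,G):
WWWYW
WWRYW
WWWWW
WWWWW
WWWWW
WWWWW
GWWWW
WWWWW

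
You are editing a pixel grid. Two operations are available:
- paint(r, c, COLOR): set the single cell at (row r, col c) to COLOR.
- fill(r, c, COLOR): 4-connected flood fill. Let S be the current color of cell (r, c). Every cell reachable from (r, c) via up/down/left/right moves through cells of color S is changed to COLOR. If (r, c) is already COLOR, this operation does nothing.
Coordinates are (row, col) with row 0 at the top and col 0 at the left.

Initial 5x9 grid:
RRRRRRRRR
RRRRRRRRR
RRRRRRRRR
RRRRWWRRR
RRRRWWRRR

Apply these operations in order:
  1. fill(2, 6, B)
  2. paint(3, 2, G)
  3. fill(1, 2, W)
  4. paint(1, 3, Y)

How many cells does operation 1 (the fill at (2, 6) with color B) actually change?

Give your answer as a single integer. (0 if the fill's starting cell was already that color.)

After op 1 fill(2,6,B) [41 cells changed]:
BBBBBBBBB
BBBBBBBBB
BBBBBBBBB
BBBBWWBBB
BBBBWWBBB

Answer: 41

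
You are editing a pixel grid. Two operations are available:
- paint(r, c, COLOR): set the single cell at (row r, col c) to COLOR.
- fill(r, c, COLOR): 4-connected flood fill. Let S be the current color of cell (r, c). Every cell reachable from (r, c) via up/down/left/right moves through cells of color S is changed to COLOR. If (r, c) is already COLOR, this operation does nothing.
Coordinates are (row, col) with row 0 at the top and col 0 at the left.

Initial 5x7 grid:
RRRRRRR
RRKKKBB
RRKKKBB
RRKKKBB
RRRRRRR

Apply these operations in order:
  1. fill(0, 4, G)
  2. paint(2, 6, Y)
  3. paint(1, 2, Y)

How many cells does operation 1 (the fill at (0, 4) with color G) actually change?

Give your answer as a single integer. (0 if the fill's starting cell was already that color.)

After op 1 fill(0,4,G) [20 cells changed]:
GGGGGGG
GGKKKBB
GGKKKBB
GGKKKBB
GGGGGGG

Answer: 20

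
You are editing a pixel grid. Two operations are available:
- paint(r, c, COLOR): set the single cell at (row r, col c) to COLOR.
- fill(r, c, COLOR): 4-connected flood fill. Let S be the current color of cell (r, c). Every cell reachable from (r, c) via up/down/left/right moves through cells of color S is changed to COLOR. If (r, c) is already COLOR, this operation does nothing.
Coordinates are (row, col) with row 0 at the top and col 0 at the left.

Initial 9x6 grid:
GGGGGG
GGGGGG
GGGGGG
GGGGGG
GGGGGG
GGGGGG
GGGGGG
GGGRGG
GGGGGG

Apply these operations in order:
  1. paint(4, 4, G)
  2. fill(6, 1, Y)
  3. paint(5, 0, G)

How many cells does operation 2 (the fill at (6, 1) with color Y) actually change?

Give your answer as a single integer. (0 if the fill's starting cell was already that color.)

Answer: 53

Derivation:
After op 1 paint(4,4,G):
GGGGGG
GGGGGG
GGGGGG
GGGGGG
GGGGGG
GGGGGG
GGGGGG
GGGRGG
GGGGGG
After op 2 fill(6,1,Y) [53 cells changed]:
YYYYYY
YYYYYY
YYYYYY
YYYYYY
YYYYYY
YYYYYY
YYYYYY
YYYRYY
YYYYYY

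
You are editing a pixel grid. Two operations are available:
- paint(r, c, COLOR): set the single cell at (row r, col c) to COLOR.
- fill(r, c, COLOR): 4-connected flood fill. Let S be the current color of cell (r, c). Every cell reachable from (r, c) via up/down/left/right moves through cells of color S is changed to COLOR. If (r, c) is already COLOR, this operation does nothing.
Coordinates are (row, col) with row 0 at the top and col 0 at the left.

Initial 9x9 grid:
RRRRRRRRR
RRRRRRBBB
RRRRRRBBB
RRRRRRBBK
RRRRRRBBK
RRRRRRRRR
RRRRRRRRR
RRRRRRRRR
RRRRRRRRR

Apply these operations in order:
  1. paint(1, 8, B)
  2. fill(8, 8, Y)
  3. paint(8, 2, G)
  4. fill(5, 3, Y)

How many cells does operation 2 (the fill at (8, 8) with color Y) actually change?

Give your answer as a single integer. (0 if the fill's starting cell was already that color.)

Answer: 69

Derivation:
After op 1 paint(1,8,B):
RRRRRRRRR
RRRRRRBBB
RRRRRRBBB
RRRRRRBBK
RRRRRRBBK
RRRRRRRRR
RRRRRRRRR
RRRRRRRRR
RRRRRRRRR
After op 2 fill(8,8,Y) [69 cells changed]:
YYYYYYYYY
YYYYYYBBB
YYYYYYBBB
YYYYYYBBK
YYYYYYBBK
YYYYYYYYY
YYYYYYYYY
YYYYYYYYY
YYYYYYYYY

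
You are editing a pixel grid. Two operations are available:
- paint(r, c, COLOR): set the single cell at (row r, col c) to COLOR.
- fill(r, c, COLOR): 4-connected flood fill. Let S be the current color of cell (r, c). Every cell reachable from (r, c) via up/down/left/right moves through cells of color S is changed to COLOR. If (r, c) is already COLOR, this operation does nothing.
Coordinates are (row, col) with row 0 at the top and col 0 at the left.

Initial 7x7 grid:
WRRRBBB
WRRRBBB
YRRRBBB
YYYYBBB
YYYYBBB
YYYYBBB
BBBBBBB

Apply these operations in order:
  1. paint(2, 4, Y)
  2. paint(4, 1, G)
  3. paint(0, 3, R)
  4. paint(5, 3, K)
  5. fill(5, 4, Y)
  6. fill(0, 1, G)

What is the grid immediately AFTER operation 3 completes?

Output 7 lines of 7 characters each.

Answer: WRRRBBB
WRRRBBB
YRRRYBB
YYYYBBB
YGYYBBB
YYYYBBB
BBBBBBB

Derivation:
After op 1 paint(2,4,Y):
WRRRBBB
WRRRBBB
YRRRYBB
YYYYBBB
YYYYBBB
YYYYBBB
BBBBBBB
After op 2 paint(4,1,G):
WRRRBBB
WRRRBBB
YRRRYBB
YYYYBBB
YGYYBBB
YYYYBBB
BBBBBBB
After op 3 paint(0,3,R):
WRRRBBB
WRRRBBB
YRRRYBB
YYYYBBB
YGYYBBB
YYYYBBB
BBBBBBB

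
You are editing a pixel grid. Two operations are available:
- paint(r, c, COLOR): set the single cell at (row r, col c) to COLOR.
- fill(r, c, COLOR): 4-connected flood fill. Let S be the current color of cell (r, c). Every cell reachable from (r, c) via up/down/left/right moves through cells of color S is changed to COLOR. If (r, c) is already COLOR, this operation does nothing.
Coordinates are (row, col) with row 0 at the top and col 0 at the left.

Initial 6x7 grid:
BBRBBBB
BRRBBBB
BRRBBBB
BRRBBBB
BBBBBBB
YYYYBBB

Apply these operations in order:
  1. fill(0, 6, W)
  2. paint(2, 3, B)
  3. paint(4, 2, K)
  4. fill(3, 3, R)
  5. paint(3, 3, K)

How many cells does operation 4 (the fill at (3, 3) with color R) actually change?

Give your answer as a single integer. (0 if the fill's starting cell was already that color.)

Answer: 22

Derivation:
After op 1 fill(0,6,W) [31 cells changed]:
WWRWWWW
WRRWWWW
WRRWWWW
WRRWWWW
WWWWWWW
YYYYWWW
After op 2 paint(2,3,B):
WWRWWWW
WRRWWWW
WRRBWWW
WRRWWWW
WWWWWWW
YYYYWWW
After op 3 paint(4,2,K):
WWRWWWW
WRRWWWW
WRRBWWW
WRRWWWW
WWKWWWW
YYYYWWW
After op 4 fill(3,3,R) [22 cells changed]:
WWRRRRR
WRRRRRR
WRRBRRR
WRRRRRR
WWKRRRR
YYYYRRR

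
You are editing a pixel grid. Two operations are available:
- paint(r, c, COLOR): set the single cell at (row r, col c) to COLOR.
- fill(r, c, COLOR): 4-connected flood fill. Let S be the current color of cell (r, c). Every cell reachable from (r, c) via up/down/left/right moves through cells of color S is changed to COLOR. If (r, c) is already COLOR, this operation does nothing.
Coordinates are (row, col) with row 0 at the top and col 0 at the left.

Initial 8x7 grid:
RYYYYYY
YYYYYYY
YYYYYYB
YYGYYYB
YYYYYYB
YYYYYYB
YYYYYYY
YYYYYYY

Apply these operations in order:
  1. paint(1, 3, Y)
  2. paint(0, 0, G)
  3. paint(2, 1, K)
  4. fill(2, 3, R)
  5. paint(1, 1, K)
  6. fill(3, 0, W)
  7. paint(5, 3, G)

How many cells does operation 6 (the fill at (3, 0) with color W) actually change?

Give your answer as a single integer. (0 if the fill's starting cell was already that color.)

Answer: 48

Derivation:
After op 1 paint(1,3,Y):
RYYYYYY
YYYYYYY
YYYYYYB
YYGYYYB
YYYYYYB
YYYYYYB
YYYYYYY
YYYYYYY
After op 2 paint(0,0,G):
GYYYYYY
YYYYYYY
YYYYYYB
YYGYYYB
YYYYYYB
YYYYYYB
YYYYYYY
YYYYYYY
After op 3 paint(2,1,K):
GYYYYYY
YYYYYYY
YKYYYYB
YYGYYYB
YYYYYYB
YYYYYYB
YYYYYYY
YYYYYYY
After op 4 fill(2,3,R) [49 cells changed]:
GRRRRRR
RRRRRRR
RKRRRRB
RRGRRRB
RRRRRRB
RRRRRRB
RRRRRRR
RRRRRRR
After op 5 paint(1,1,K):
GRRRRRR
RKRRRRR
RKRRRRB
RRGRRRB
RRRRRRB
RRRRRRB
RRRRRRR
RRRRRRR
After op 6 fill(3,0,W) [48 cells changed]:
GWWWWWW
WKWWWWW
WKWWWWB
WWGWWWB
WWWWWWB
WWWWWWB
WWWWWWW
WWWWWWW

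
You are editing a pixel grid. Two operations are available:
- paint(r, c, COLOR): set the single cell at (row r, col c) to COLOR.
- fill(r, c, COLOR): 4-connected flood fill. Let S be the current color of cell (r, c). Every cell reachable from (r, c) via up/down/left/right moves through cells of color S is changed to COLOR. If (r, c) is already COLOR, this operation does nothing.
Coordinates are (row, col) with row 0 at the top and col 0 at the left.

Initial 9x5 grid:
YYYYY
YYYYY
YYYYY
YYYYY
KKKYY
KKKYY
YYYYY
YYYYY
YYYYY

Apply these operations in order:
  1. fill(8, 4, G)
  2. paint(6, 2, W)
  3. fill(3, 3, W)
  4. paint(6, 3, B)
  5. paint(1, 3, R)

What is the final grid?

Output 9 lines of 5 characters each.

Answer: WWWWW
WWWRW
WWWWW
WWWWW
KKKWW
KKKWW
WWWBW
WWWWW
WWWWW

Derivation:
After op 1 fill(8,4,G) [39 cells changed]:
GGGGG
GGGGG
GGGGG
GGGGG
KKKGG
KKKGG
GGGGG
GGGGG
GGGGG
After op 2 paint(6,2,W):
GGGGG
GGGGG
GGGGG
GGGGG
KKKGG
KKKGG
GGWGG
GGGGG
GGGGG
After op 3 fill(3,3,W) [38 cells changed]:
WWWWW
WWWWW
WWWWW
WWWWW
KKKWW
KKKWW
WWWWW
WWWWW
WWWWW
After op 4 paint(6,3,B):
WWWWW
WWWWW
WWWWW
WWWWW
KKKWW
KKKWW
WWWBW
WWWWW
WWWWW
After op 5 paint(1,3,R):
WWWWW
WWWRW
WWWWW
WWWWW
KKKWW
KKKWW
WWWBW
WWWWW
WWWWW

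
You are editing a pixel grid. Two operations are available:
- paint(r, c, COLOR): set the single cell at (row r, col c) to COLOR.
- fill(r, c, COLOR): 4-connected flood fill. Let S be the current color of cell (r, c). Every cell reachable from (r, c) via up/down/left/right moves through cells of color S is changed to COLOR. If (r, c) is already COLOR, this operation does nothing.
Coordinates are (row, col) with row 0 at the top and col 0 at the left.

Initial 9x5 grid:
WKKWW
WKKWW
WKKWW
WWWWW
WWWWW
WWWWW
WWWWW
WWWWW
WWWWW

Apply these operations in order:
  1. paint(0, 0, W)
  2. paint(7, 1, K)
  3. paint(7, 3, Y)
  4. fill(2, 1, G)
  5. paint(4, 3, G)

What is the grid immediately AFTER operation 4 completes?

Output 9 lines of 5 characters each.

After op 1 paint(0,0,W):
WKKWW
WKKWW
WKKWW
WWWWW
WWWWW
WWWWW
WWWWW
WWWWW
WWWWW
After op 2 paint(7,1,K):
WKKWW
WKKWW
WKKWW
WWWWW
WWWWW
WWWWW
WWWWW
WKWWW
WWWWW
After op 3 paint(7,3,Y):
WKKWW
WKKWW
WKKWW
WWWWW
WWWWW
WWWWW
WWWWW
WKWYW
WWWWW
After op 4 fill(2,1,G) [6 cells changed]:
WGGWW
WGGWW
WGGWW
WWWWW
WWWWW
WWWWW
WWWWW
WKWYW
WWWWW

Answer: WGGWW
WGGWW
WGGWW
WWWWW
WWWWW
WWWWW
WWWWW
WKWYW
WWWWW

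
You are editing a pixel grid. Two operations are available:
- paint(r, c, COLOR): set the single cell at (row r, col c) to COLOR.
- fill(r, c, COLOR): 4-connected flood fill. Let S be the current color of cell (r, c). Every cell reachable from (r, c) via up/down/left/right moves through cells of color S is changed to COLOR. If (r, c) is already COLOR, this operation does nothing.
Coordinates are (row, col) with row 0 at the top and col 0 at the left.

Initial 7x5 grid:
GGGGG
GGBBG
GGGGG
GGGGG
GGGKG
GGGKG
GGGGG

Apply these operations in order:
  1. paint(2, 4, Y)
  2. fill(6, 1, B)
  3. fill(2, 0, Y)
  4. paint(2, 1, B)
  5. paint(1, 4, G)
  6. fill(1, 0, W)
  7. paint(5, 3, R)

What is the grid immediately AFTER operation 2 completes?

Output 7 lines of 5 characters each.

After op 1 paint(2,4,Y):
GGGGG
GGBBG
GGGGY
GGGGG
GGGKG
GGGKG
GGGGG
After op 2 fill(6,1,B) [30 cells changed]:
BBBBB
BBBBB
BBBBY
BBBBB
BBBKB
BBBKB
BBBBB

Answer: BBBBB
BBBBB
BBBBY
BBBBB
BBBKB
BBBKB
BBBBB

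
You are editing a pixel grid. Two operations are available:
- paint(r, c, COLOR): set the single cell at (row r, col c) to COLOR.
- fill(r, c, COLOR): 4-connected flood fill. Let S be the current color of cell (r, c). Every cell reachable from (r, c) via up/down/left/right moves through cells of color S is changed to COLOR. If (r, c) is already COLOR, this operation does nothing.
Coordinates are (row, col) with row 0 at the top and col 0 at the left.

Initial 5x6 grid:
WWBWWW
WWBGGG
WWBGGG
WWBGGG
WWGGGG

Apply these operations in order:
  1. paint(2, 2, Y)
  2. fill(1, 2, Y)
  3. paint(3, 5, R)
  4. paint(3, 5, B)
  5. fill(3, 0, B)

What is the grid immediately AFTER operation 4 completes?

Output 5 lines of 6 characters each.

After op 1 paint(2,2,Y):
WWBWWW
WWBGGG
WWYGGG
WWBGGG
WWGGGG
After op 2 fill(1,2,Y) [2 cells changed]:
WWYWWW
WWYGGG
WWYGGG
WWBGGG
WWGGGG
After op 3 paint(3,5,R):
WWYWWW
WWYGGG
WWYGGG
WWBGGR
WWGGGG
After op 4 paint(3,5,B):
WWYWWW
WWYGGG
WWYGGG
WWBGGB
WWGGGG

Answer: WWYWWW
WWYGGG
WWYGGG
WWBGGB
WWGGGG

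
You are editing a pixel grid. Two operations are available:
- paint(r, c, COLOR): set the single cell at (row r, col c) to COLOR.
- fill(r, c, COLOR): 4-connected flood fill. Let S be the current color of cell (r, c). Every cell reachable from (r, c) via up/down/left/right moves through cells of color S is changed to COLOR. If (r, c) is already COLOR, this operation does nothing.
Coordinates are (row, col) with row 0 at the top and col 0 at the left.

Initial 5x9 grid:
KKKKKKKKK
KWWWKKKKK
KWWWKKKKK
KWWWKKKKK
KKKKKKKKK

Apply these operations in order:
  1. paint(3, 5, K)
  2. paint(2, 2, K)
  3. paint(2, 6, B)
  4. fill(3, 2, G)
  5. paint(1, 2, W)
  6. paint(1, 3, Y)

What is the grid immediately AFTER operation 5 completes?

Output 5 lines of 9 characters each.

Answer: KKKKKKKKK
KGWGKKKKK
KGKGKKBKK
KGGGKKKKK
KKKKKKKKK

Derivation:
After op 1 paint(3,5,K):
KKKKKKKKK
KWWWKKKKK
KWWWKKKKK
KWWWKKKKK
KKKKKKKKK
After op 2 paint(2,2,K):
KKKKKKKKK
KWWWKKKKK
KWKWKKKKK
KWWWKKKKK
KKKKKKKKK
After op 3 paint(2,6,B):
KKKKKKKKK
KWWWKKKKK
KWKWKKBKK
KWWWKKKKK
KKKKKKKKK
After op 4 fill(3,2,G) [8 cells changed]:
KKKKKKKKK
KGGGKKKKK
KGKGKKBKK
KGGGKKKKK
KKKKKKKKK
After op 5 paint(1,2,W):
KKKKKKKKK
KGWGKKKKK
KGKGKKBKK
KGGGKKKKK
KKKKKKKKK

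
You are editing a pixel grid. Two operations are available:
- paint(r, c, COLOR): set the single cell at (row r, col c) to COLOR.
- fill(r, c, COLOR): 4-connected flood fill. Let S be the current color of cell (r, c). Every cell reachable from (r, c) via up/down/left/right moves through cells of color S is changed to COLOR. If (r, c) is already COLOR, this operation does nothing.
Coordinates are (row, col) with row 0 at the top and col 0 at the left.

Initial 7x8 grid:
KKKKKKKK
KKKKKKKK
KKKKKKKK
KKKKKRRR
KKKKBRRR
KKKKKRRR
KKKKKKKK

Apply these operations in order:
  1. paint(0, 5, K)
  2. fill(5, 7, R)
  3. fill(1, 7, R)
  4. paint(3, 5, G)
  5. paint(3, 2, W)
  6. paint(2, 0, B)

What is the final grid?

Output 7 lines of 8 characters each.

Answer: RRRRRRRR
RRRRRRRR
BRRRRRRR
RRWRRGRR
RRRRBRRR
RRRRRRRR
RRRRRRRR

Derivation:
After op 1 paint(0,5,K):
KKKKKKKK
KKKKKKKK
KKKKKKKK
KKKKKRRR
KKKKBRRR
KKKKKRRR
KKKKKKKK
After op 2 fill(5,7,R) [0 cells changed]:
KKKKKKKK
KKKKKKKK
KKKKKKKK
KKKKKRRR
KKKKBRRR
KKKKKRRR
KKKKKKKK
After op 3 fill(1,7,R) [46 cells changed]:
RRRRRRRR
RRRRRRRR
RRRRRRRR
RRRRRRRR
RRRRBRRR
RRRRRRRR
RRRRRRRR
After op 4 paint(3,5,G):
RRRRRRRR
RRRRRRRR
RRRRRRRR
RRRRRGRR
RRRRBRRR
RRRRRRRR
RRRRRRRR
After op 5 paint(3,2,W):
RRRRRRRR
RRRRRRRR
RRRRRRRR
RRWRRGRR
RRRRBRRR
RRRRRRRR
RRRRRRRR
After op 6 paint(2,0,B):
RRRRRRRR
RRRRRRRR
BRRRRRRR
RRWRRGRR
RRRRBRRR
RRRRRRRR
RRRRRRRR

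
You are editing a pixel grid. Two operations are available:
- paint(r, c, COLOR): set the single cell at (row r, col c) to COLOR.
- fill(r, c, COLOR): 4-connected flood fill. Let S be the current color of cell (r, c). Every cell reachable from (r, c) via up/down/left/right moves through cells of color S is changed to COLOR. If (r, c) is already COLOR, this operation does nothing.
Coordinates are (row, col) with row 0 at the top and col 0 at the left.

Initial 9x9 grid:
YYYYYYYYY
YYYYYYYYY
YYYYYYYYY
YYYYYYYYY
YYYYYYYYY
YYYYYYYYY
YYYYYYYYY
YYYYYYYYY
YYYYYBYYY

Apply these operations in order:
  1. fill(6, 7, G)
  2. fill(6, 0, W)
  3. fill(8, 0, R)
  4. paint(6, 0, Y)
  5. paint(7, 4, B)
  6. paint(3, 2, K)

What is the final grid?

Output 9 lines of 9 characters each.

Answer: RRRRRRRRR
RRRRRRRRR
RRRRRRRRR
RRKRRRRRR
RRRRRRRRR
RRRRRRRRR
YRRRRRRRR
RRRRBRRRR
RRRRRBRRR

Derivation:
After op 1 fill(6,7,G) [80 cells changed]:
GGGGGGGGG
GGGGGGGGG
GGGGGGGGG
GGGGGGGGG
GGGGGGGGG
GGGGGGGGG
GGGGGGGGG
GGGGGGGGG
GGGGGBGGG
After op 2 fill(6,0,W) [80 cells changed]:
WWWWWWWWW
WWWWWWWWW
WWWWWWWWW
WWWWWWWWW
WWWWWWWWW
WWWWWWWWW
WWWWWWWWW
WWWWWWWWW
WWWWWBWWW
After op 3 fill(8,0,R) [80 cells changed]:
RRRRRRRRR
RRRRRRRRR
RRRRRRRRR
RRRRRRRRR
RRRRRRRRR
RRRRRRRRR
RRRRRRRRR
RRRRRRRRR
RRRRRBRRR
After op 4 paint(6,0,Y):
RRRRRRRRR
RRRRRRRRR
RRRRRRRRR
RRRRRRRRR
RRRRRRRRR
RRRRRRRRR
YRRRRRRRR
RRRRRRRRR
RRRRRBRRR
After op 5 paint(7,4,B):
RRRRRRRRR
RRRRRRRRR
RRRRRRRRR
RRRRRRRRR
RRRRRRRRR
RRRRRRRRR
YRRRRRRRR
RRRRBRRRR
RRRRRBRRR
After op 6 paint(3,2,K):
RRRRRRRRR
RRRRRRRRR
RRRRRRRRR
RRKRRRRRR
RRRRRRRRR
RRRRRRRRR
YRRRRRRRR
RRRRBRRRR
RRRRRBRRR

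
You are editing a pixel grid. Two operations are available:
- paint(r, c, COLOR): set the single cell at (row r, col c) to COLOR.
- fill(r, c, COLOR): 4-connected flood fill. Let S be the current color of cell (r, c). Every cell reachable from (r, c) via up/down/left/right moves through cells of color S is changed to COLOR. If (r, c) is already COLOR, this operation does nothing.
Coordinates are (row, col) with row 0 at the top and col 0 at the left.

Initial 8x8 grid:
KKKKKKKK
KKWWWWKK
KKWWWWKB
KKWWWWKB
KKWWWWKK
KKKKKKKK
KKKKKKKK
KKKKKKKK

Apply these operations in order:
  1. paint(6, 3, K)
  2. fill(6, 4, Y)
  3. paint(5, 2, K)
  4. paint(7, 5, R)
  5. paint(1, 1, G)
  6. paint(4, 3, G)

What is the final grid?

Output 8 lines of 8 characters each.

Answer: YYYYYYYY
YGWWWWYY
YYWWWWYB
YYWWWWYB
YYWGWWYY
YYKYYYYY
YYYYYYYY
YYYYYRYY

Derivation:
After op 1 paint(6,3,K):
KKKKKKKK
KKWWWWKK
KKWWWWKB
KKWWWWKB
KKWWWWKK
KKKKKKKK
KKKKKKKK
KKKKKKKK
After op 2 fill(6,4,Y) [46 cells changed]:
YYYYYYYY
YYWWWWYY
YYWWWWYB
YYWWWWYB
YYWWWWYY
YYYYYYYY
YYYYYYYY
YYYYYYYY
After op 3 paint(5,2,K):
YYYYYYYY
YYWWWWYY
YYWWWWYB
YYWWWWYB
YYWWWWYY
YYKYYYYY
YYYYYYYY
YYYYYYYY
After op 4 paint(7,5,R):
YYYYYYYY
YYWWWWYY
YYWWWWYB
YYWWWWYB
YYWWWWYY
YYKYYYYY
YYYYYYYY
YYYYYRYY
After op 5 paint(1,1,G):
YYYYYYYY
YGWWWWYY
YYWWWWYB
YYWWWWYB
YYWWWWYY
YYKYYYYY
YYYYYYYY
YYYYYRYY
After op 6 paint(4,3,G):
YYYYYYYY
YGWWWWYY
YYWWWWYB
YYWWWWYB
YYWGWWYY
YYKYYYYY
YYYYYYYY
YYYYYRYY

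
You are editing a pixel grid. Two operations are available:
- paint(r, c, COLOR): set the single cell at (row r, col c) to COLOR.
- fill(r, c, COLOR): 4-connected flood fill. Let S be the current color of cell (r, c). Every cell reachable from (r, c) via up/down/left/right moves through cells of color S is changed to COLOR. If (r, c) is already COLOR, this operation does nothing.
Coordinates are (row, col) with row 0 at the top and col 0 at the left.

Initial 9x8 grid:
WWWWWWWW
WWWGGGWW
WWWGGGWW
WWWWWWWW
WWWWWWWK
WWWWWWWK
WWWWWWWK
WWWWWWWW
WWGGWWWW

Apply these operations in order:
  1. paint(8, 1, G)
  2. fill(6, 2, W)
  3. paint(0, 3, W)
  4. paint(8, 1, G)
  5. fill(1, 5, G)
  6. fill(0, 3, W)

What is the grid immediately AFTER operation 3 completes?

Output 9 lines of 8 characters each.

Answer: WWWWWWWW
WWWGGGWW
WWWGGGWW
WWWWWWWW
WWWWWWWK
WWWWWWWK
WWWWWWWK
WWWWWWWW
WGGGWWWW

Derivation:
After op 1 paint(8,1,G):
WWWWWWWW
WWWGGGWW
WWWGGGWW
WWWWWWWW
WWWWWWWK
WWWWWWWK
WWWWWWWK
WWWWWWWW
WGGGWWWW
After op 2 fill(6,2,W) [0 cells changed]:
WWWWWWWW
WWWGGGWW
WWWGGGWW
WWWWWWWW
WWWWWWWK
WWWWWWWK
WWWWWWWK
WWWWWWWW
WGGGWWWW
After op 3 paint(0,3,W):
WWWWWWWW
WWWGGGWW
WWWGGGWW
WWWWWWWW
WWWWWWWK
WWWWWWWK
WWWWWWWK
WWWWWWWW
WGGGWWWW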